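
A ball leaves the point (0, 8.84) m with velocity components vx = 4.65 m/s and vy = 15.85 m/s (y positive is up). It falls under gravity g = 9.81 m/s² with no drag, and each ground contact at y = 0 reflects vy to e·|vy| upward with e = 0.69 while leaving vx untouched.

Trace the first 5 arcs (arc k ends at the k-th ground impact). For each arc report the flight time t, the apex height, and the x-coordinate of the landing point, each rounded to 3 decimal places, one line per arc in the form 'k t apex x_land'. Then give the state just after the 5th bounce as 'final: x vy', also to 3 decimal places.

1 3.716 21.644 17.281
2 2.899 10.305 30.761
3 2.000 4.906 40.062
4 1.380 2.336 46.480
5 0.952 1.112 50.908
final: 50.908 3.223

Arc 1: start y=8.840, vy=15.850 → t=3.716, apex=21.644, x_land=17.281, impact vy=-20.607
  bounce: vy ← 0.69·20.607 = 14.219
Arc 2: start y=0.000, vy=14.219 → t=2.899, apex=10.305, x_land=30.761, impact vy=-14.219
  bounce: vy ← 0.69·14.219 = 9.811
Arc 3: start y=0.000, vy=9.811 → t=2.000, apex=4.906, x_land=40.062, impact vy=-9.811
  bounce: vy ← 0.69·9.811 = 6.770
Arc 4: start y=0.000, vy=6.770 → t=1.380, apex=2.336, x_land=46.480, impact vy=-6.770
  bounce: vy ← 0.69·6.770 = 4.671
Arc 5: start y=0.000, vy=4.671 → t=0.952, apex=1.112, x_land=50.908, impact vy=-4.671
  bounce: vy ← 0.69·4.671 = 3.223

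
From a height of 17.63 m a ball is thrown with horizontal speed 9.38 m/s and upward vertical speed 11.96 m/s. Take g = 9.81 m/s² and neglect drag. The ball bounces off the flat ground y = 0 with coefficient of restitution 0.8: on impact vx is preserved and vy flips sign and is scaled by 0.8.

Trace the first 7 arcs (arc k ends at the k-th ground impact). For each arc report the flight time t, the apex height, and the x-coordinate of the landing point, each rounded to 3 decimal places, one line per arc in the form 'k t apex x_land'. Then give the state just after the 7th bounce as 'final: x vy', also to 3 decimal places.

Arc 1: start y=17.630, vy=11.960 → t=3.473, apex=24.921, x_land=32.579, impact vy=-22.112
  bounce: vy ← 0.8·22.112 = 17.690
Arc 2: start y=0.000, vy=17.690 → t=3.606, apex=15.949, x_land=66.407, impact vy=-17.690
  bounce: vy ← 0.8·17.690 = 14.152
Arc 3: start y=0.000, vy=14.152 → t=2.885, apex=10.207, x_land=93.470, impact vy=-14.152
  bounce: vy ← 0.8·14.152 = 11.321
Arc 4: start y=0.000, vy=11.321 → t=2.308, apex=6.533, x_land=115.120, impact vy=-11.321
  bounce: vy ← 0.8·11.321 = 9.057
Arc 5: start y=0.000, vy=9.057 → t=1.847, apex=4.181, x_land=132.440, impact vy=-9.057
  bounce: vy ← 0.8·9.057 = 7.246
Arc 6: start y=0.000, vy=7.246 → t=1.477, apex=2.676, x_land=146.296, impact vy=-7.246
  bounce: vy ← 0.8·7.246 = 5.797
Arc 7: start y=0.000, vy=5.797 → t=1.182, apex=1.713, x_land=157.381, impact vy=-5.797
  bounce: vy ← 0.8·5.797 = 4.637

1 3.473 24.921 32.579
2 3.606 15.949 66.407
3 2.885 10.207 93.470
4 2.308 6.533 115.120
5 1.847 4.181 132.440
6 1.477 2.676 146.296
7 1.182 1.713 157.381
final: 157.381 4.637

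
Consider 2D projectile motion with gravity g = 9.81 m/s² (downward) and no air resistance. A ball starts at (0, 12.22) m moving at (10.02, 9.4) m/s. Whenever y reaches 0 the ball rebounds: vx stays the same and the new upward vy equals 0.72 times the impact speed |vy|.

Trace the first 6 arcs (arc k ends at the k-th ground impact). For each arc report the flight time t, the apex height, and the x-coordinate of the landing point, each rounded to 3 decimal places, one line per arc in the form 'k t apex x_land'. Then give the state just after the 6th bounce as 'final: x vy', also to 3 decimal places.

Arc 1: start y=12.220, vy=9.400 → t=2.805, apex=16.724, x_land=28.103, impact vy=-18.114
  bounce: vy ← 0.72·18.114 = 13.042
Arc 2: start y=0.000, vy=13.042 → t=2.659, apex=8.669, x_land=54.745, impact vy=-13.042
  bounce: vy ← 0.72·13.042 = 9.390
Arc 3: start y=0.000, vy=9.390 → t=1.914, apex=4.494, x_land=73.928, impact vy=-9.390
  bounce: vy ← 0.72·9.390 = 6.761
Arc 4: start y=0.000, vy=6.761 → t=1.378, apex=2.330, x_land=87.740, impact vy=-6.761
  bounce: vy ← 0.72·6.761 = 4.868
Arc 5: start y=0.000, vy=4.868 → t=0.992, apex=1.208, x_land=97.684, impact vy=-4.868
  bounce: vy ← 0.72·4.868 = 3.505
Arc 6: start y=0.000, vy=3.505 → t=0.715, apex=0.626, x_land=104.844, impact vy=-3.505
  bounce: vy ← 0.72·3.505 = 2.524

1 2.805 16.724 28.103
2 2.659 8.669 54.745
3 1.914 4.494 73.928
4 1.378 2.330 87.740
5 0.992 1.208 97.684
6 0.715 0.626 104.844
final: 104.844 2.524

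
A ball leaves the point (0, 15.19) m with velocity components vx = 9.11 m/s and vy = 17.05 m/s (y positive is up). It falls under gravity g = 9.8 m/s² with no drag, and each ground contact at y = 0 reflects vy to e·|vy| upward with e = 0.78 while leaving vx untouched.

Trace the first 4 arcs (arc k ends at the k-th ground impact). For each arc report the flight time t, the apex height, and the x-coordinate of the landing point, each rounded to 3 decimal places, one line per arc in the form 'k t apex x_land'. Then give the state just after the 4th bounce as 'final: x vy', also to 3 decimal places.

Arc 1: start y=15.190, vy=17.050 → t=4.215, apex=30.022, x_land=38.399, impact vy=-24.258
  bounce: vy ← 0.78·24.258 = 18.921
Arc 2: start y=0.000, vy=18.921 → t=3.861, apex=18.265, x_land=73.576, impact vy=-18.921
  bounce: vy ← 0.78·18.921 = 14.758
Arc 3: start y=0.000, vy=14.758 → t=3.012, apex=11.113, x_land=101.015, impact vy=-14.758
  bounce: vy ← 0.78·14.758 = 11.511
Arc 4: start y=0.000, vy=11.511 → t=2.349, apex=6.761, x_land=122.417, impact vy=-11.511
  bounce: vy ← 0.78·11.511 = 8.979

1 4.215 30.022 38.399
2 3.861 18.265 73.576
3 3.012 11.113 101.015
4 2.349 6.761 122.417
final: 122.417 8.979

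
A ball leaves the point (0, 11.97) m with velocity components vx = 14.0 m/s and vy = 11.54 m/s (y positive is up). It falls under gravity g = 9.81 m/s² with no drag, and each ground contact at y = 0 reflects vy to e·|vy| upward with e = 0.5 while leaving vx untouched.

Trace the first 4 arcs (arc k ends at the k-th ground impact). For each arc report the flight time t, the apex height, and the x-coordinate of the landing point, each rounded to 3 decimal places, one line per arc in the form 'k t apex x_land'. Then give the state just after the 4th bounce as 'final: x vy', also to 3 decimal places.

1 3.132 18.758 43.847
2 1.956 4.689 71.224
3 0.978 1.172 84.913
4 0.489 0.293 91.758
final: 91.758 1.199

Arc 1: start y=11.970, vy=11.540 → t=3.132, apex=18.758, x_land=43.847, impact vy=-19.184
  bounce: vy ← 0.5·19.184 = 9.592
Arc 2: start y=0.000, vy=9.592 → t=1.956, apex=4.689, x_land=71.224, impact vy=-9.592
  bounce: vy ← 0.5·9.592 = 4.796
Arc 3: start y=0.000, vy=4.796 → t=0.978, apex=1.172, x_land=84.913, impact vy=-4.796
  bounce: vy ← 0.5·4.796 = 2.398
Arc 4: start y=0.000, vy=2.398 → t=0.489, apex=0.293, x_land=91.758, impact vy=-2.398
  bounce: vy ← 0.5·2.398 = 1.199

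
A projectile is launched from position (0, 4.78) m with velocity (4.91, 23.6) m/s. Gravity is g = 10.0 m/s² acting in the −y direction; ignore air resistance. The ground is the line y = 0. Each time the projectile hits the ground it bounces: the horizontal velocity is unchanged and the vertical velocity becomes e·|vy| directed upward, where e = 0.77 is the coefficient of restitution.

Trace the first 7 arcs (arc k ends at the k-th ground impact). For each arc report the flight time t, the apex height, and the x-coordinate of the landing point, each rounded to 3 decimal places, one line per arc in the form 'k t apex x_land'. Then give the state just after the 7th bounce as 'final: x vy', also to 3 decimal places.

1 4.915 32.628 24.130
2 3.934 19.345 43.446
3 3.029 11.470 58.319
4 2.332 6.800 69.772
5 1.796 4.032 78.590
6 1.383 2.391 85.380
7 1.065 1.417 90.608
final: 90.608 4.100

Arc 1: start y=4.780, vy=23.600 → t=4.915, apex=32.628, x_land=24.130, impact vy=-25.545
  bounce: vy ← 0.77·25.545 = 19.670
Arc 2: start y=0.000, vy=19.670 → t=3.934, apex=19.345, x_land=43.446, impact vy=-19.670
  bounce: vy ← 0.77·19.670 = 15.146
Arc 3: start y=0.000, vy=15.146 → t=3.029, apex=11.470, x_land=58.319, impact vy=-15.146
  bounce: vy ← 0.77·15.146 = 11.662
Arc 4: start y=0.000, vy=11.662 → t=2.332, apex=6.800, x_land=69.772, impact vy=-11.662
  bounce: vy ← 0.77·11.662 = 8.980
Arc 5: start y=0.000, vy=8.980 → t=1.796, apex=4.032, x_land=78.590, impact vy=-8.980
  bounce: vy ← 0.77·8.980 = 6.915
Arc 6: start y=0.000, vy=6.915 → t=1.383, apex=2.391, x_land=85.380, impact vy=-6.915
  bounce: vy ← 0.77·6.915 = 5.324
Arc 7: start y=0.000, vy=5.324 → t=1.065, apex=1.417, x_land=90.608, impact vy=-5.324
  bounce: vy ← 0.77·5.324 = 4.100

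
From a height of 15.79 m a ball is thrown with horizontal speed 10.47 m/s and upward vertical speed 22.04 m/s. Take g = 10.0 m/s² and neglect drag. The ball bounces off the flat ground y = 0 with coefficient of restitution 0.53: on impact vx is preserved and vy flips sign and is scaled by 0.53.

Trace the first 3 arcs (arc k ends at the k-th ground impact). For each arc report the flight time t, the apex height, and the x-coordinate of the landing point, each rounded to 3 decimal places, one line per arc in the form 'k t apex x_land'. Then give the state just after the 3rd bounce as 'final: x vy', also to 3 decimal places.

1 5.035 40.078 52.718
2 3.001 11.258 84.139
3 1.591 3.162 100.793
final: 100.793 4.215

Arc 1: start y=15.790, vy=22.040 → t=5.035, apex=40.078, x_land=52.718, impact vy=-28.312
  bounce: vy ← 0.53·28.312 = 15.005
Arc 2: start y=0.000, vy=15.005 → t=3.001, apex=11.258, x_land=84.139, impact vy=-15.005
  bounce: vy ← 0.53·15.005 = 7.953
Arc 3: start y=0.000, vy=7.953 → t=1.591, apex=3.162, x_land=100.793, impact vy=-7.953
  bounce: vy ← 0.53·7.953 = 4.215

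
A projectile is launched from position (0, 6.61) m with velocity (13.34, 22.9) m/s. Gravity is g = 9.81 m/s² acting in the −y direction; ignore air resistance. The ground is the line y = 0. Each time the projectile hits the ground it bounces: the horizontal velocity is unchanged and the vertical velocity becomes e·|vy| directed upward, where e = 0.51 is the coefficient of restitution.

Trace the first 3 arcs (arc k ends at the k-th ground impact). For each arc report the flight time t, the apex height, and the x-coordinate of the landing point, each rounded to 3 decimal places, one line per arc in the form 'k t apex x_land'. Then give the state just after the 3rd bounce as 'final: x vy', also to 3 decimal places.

Arc 1: start y=6.610, vy=22.900 → t=4.941, apex=33.338, x_land=65.919, impact vy=-25.575
  bounce: vy ← 0.51·25.575 = 13.043
Arc 2: start y=0.000, vy=13.043 → t=2.659, apex=8.671, x_land=101.392, impact vy=-13.043
  bounce: vy ← 0.51·13.043 = 6.652
Arc 3: start y=0.000, vy=6.652 → t=1.356, apex=2.255, x_land=119.484, impact vy=-6.652
  bounce: vy ← 0.51·6.652 = 3.393

1 4.941 33.338 65.919
2 2.659 8.671 101.392
3 1.356 2.255 119.484
final: 119.484 3.393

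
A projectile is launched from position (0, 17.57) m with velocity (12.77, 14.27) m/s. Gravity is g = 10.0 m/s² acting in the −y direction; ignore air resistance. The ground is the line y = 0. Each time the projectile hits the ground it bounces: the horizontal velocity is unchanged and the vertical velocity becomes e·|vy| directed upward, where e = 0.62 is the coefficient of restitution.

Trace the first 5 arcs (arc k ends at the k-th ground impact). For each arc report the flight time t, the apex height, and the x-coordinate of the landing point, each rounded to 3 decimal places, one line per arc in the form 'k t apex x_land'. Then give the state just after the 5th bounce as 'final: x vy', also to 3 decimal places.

Arc 1: start y=17.570, vy=14.270 → t=3.783, apex=27.752, x_land=48.308, impact vy=-23.559
  bounce: vy ← 0.62·23.559 = 14.607
Arc 2: start y=0.000, vy=14.607 → t=2.921, apex=10.668, x_land=85.613, impact vy=-14.607
  bounce: vy ← 0.62·14.607 = 9.056
Arc 3: start y=0.000, vy=9.056 → t=1.811, apex=4.101, x_land=108.743, impact vy=-9.056
  bounce: vy ← 0.62·9.056 = 5.615
Arc 4: start y=0.000, vy=5.615 → t=1.123, apex=1.576, x_land=123.083, impact vy=-5.615
  bounce: vy ← 0.62·5.615 = 3.481
Arc 5: start y=0.000, vy=3.481 → t=0.696, apex=0.606, x_land=131.974, impact vy=-3.481
  bounce: vy ← 0.62·3.481 = 2.158

1 3.783 27.752 48.308
2 2.921 10.668 85.613
3 1.811 4.101 108.743
4 1.123 1.576 123.083
5 0.696 0.606 131.974
final: 131.974 2.158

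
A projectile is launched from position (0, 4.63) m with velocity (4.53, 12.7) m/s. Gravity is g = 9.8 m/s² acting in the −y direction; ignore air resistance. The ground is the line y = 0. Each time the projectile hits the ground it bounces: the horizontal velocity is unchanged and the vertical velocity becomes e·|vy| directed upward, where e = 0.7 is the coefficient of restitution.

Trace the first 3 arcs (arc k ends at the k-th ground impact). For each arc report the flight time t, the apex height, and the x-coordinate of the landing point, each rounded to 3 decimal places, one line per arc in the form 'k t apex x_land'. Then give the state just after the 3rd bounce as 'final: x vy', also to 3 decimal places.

1 2.916 12.859 13.209
2 2.268 6.301 23.483
3 1.588 3.087 30.675
final: 30.675 5.445

Arc 1: start y=4.630, vy=12.700 → t=2.916, apex=12.859, x_land=13.209, impact vy=-15.876
  bounce: vy ← 0.7·15.876 = 11.113
Arc 2: start y=0.000, vy=11.113 → t=2.268, apex=6.301, x_land=23.483, impact vy=-11.113
  bounce: vy ← 0.7·11.113 = 7.779
Arc 3: start y=0.000, vy=7.779 → t=1.588, apex=3.087, x_land=30.675, impact vy=-7.779
  bounce: vy ← 0.7·7.779 = 5.445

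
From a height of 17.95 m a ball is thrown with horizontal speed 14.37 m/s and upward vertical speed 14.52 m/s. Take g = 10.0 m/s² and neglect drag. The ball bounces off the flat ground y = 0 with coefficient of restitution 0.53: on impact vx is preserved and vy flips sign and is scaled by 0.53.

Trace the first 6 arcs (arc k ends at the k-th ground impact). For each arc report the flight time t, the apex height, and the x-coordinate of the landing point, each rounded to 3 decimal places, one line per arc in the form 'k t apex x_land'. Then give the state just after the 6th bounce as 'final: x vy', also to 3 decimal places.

Arc 1: start y=17.950, vy=14.520 → t=3.839, apex=28.492, x_land=55.168, impact vy=-23.871
  bounce: vy ← 0.53·23.871 = 12.652
Arc 2: start y=0.000, vy=12.652 → t=2.530, apex=8.003, x_land=91.529, impact vy=-12.652
  bounce: vy ← 0.53·12.652 = 6.705
Arc 3: start y=0.000, vy=6.705 → t=1.341, apex=2.248, x_land=110.800, impact vy=-6.705
  bounce: vy ← 0.53·6.705 = 3.554
Arc 4: start y=0.000, vy=3.554 → t=0.711, apex=0.631, x_land=121.014, impact vy=-3.554
  bounce: vy ← 0.53·3.554 = 1.884
Arc 5: start y=0.000, vy=1.884 → t=0.377, apex=0.177, x_land=126.427, impact vy=-1.884
  bounce: vy ← 0.53·1.884 = 0.998
Arc 6: start y=0.000, vy=0.998 → t=0.200, apex=0.050, x_land=129.296, impact vy=-0.998
  bounce: vy ← 0.53·0.998 = 0.529

1 3.839 28.492 55.168
2 2.530 8.003 91.529
3 1.341 2.248 110.800
4 0.711 0.631 121.014
5 0.377 0.177 126.427
6 0.200 0.050 129.296
final: 129.296 0.529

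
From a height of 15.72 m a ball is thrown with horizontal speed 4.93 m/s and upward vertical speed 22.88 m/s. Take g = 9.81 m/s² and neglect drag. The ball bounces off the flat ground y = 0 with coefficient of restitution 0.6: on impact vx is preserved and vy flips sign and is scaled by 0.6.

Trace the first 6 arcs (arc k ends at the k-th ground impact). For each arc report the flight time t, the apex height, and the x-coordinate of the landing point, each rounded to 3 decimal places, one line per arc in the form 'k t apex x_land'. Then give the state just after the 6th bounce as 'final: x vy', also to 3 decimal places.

Arc 1: start y=15.720, vy=22.880 → t=5.272, apex=42.402, x_land=25.993, impact vy=-28.843
  bounce: vy ← 0.6·28.843 = 17.306
Arc 2: start y=0.000, vy=17.306 → t=3.528, apex=15.265, x_land=43.387, impact vy=-17.306
  bounce: vy ← 0.6·17.306 = 10.383
Arc 3: start y=0.000, vy=10.383 → t=2.117, apex=5.495, x_land=53.824, impact vy=-10.383
  bounce: vy ← 0.6·10.383 = 6.230
Arc 4: start y=0.000, vy=6.230 → t=1.270, apex=1.978, x_land=60.086, impact vy=-6.230
  bounce: vy ← 0.6·6.230 = 3.738
Arc 5: start y=0.000, vy=3.738 → t=0.762, apex=0.712, x_land=63.843, impact vy=-3.738
  bounce: vy ← 0.6·3.738 = 2.243
Arc 6: start y=0.000, vy=2.243 → t=0.457, apex=0.256, x_land=66.097, impact vy=-2.243
  bounce: vy ← 0.6·2.243 = 1.346

1 5.272 42.402 25.993
2 3.528 15.265 43.387
3 2.117 5.495 53.824
4 1.270 1.978 60.086
5 0.762 0.712 63.843
6 0.457 0.256 66.097
final: 66.097 1.346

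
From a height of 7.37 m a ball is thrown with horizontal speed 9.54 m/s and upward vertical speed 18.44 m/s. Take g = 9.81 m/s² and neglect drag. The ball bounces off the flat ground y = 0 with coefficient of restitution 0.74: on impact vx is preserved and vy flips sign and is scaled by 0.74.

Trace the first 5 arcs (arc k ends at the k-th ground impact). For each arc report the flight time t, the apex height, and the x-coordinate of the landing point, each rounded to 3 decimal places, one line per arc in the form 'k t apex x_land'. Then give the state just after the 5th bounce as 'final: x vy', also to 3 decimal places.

Arc 1: start y=7.370, vy=18.440 → t=4.124, apex=24.701, x_land=39.341, impact vy=-22.014
  bounce: vy ← 0.74·22.014 = 16.291
Arc 2: start y=0.000, vy=16.291 → t=3.321, apex=13.526, x_land=71.026, impact vy=-16.291
  bounce: vy ← 0.74·16.291 = 12.055
Arc 3: start y=0.000, vy=12.055 → t=2.458, apex=7.407, x_land=94.472, impact vy=-12.055
  bounce: vy ← 0.74·12.055 = 8.921
Arc 4: start y=0.000, vy=8.921 → t=1.819, apex=4.056, x_land=111.823, impact vy=-8.921
  bounce: vy ← 0.74·8.921 = 6.601
Arc 5: start y=0.000, vy=6.601 → t=1.346, apex=2.221, x_land=124.662, impact vy=-6.601
  bounce: vy ← 0.74·6.601 = 4.885

1 4.124 24.701 39.341
2 3.321 13.526 71.026
3 2.458 7.407 94.472
4 1.819 4.056 111.823
5 1.346 2.221 124.662
final: 124.662 4.885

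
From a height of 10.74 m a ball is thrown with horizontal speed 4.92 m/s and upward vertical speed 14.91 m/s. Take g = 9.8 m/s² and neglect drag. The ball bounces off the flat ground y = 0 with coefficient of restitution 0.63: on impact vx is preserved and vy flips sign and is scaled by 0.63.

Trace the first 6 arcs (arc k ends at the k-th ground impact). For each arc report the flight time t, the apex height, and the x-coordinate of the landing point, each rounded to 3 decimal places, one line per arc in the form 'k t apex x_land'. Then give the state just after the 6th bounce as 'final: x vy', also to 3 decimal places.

Arc 1: start y=10.740, vy=14.910 → t=3.644, apex=22.082, x_land=17.930, impact vy=-20.804
  bounce: vy ← 0.63·20.804 = 13.107
Arc 2: start y=0.000, vy=13.107 → t=2.675, apex=8.764, x_land=31.090, impact vy=-13.107
  bounce: vy ← 0.63·13.107 = 8.257
Arc 3: start y=0.000, vy=8.257 → t=1.685, apex=3.479, x_land=39.381, impact vy=-8.257
  bounce: vy ← 0.63·8.257 = 5.202
Arc 4: start y=0.000, vy=5.202 → t=1.062, apex=1.381, x_land=44.604, impact vy=-5.202
  bounce: vy ← 0.63·5.202 = 3.277
Arc 5: start y=0.000, vy=3.277 → t=0.669, apex=0.548, x_land=47.895, impact vy=-3.277
  bounce: vy ← 0.63·3.277 = 2.065
Arc 6: start y=0.000, vy=2.065 → t=0.421, apex=0.217, x_land=49.968, impact vy=-2.065
  bounce: vy ← 0.63·2.065 = 1.301

1 3.644 22.082 17.930
2 2.675 8.764 31.090
3 1.685 3.479 39.381
4 1.062 1.381 44.604
5 0.669 0.548 47.895
6 0.421 0.217 49.968
final: 49.968 1.301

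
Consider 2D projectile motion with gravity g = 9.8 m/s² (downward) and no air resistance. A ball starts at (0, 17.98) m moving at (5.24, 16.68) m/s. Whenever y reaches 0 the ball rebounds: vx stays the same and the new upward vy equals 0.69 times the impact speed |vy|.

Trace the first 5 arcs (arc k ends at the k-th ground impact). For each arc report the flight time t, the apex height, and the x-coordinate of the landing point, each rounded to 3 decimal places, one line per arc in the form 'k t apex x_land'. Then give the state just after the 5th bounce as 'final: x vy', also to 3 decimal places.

Arc 1: start y=17.980, vy=16.680 → t=4.265, apex=32.175, x_land=22.346, impact vy=-25.112
  bounce: vy ← 0.69·25.112 = 17.328
Arc 2: start y=0.000, vy=17.328 → t=3.536, apex=15.319, x_land=40.876, impact vy=-17.328
  bounce: vy ← 0.69·17.328 = 11.956
Arc 3: start y=0.000, vy=11.956 → t=2.440, apex=7.293, x_land=53.662, impact vy=-11.956
  bounce: vy ← 0.69·11.956 = 8.250
Arc 4: start y=0.000, vy=8.250 → t=1.684, apex=3.472, x_land=62.484, impact vy=-8.250
  bounce: vy ← 0.69·8.250 = 5.692
Arc 5: start y=0.000, vy=5.692 → t=1.162, apex=1.653, x_land=68.571, impact vy=-5.692
  bounce: vy ← 0.69·5.692 = 3.928

1 4.265 32.175 22.346
2 3.536 15.319 40.876
3 2.440 7.293 53.662
4 1.684 3.472 62.484
5 1.162 1.653 68.571
final: 68.571 3.928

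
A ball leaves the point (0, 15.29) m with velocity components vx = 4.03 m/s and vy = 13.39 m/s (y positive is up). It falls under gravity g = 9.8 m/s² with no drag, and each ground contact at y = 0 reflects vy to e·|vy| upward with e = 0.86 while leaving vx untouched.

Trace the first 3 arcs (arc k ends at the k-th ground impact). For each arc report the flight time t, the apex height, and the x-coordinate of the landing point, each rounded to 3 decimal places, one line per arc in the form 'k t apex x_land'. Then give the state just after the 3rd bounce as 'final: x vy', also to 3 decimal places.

1 3.600 24.438 14.506
2 3.841 18.074 29.986
3 3.303 13.368 43.299
final: 43.299 13.920

Arc 1: start y=15.290, vy=13.390 → t=3.600, apex=24.438, x_land=14.506, impact vy=-21.886
  bounce: vy ← 0.86·21.886 = 18.822
Arc 2: start y=0.000, vy=18.822 → t=3.841, apex=18.074, x_land=29.986, impact vy=-18.822
  bounce: vy ← 0.86·18.822 = 16.187
Arc 3: start y=0.000, vy=16.187 → t=3.303, apex=13.368, x_land=43.299, impact vy=-16.187
  bounce: vy ← 0.86·16.187 = 13.920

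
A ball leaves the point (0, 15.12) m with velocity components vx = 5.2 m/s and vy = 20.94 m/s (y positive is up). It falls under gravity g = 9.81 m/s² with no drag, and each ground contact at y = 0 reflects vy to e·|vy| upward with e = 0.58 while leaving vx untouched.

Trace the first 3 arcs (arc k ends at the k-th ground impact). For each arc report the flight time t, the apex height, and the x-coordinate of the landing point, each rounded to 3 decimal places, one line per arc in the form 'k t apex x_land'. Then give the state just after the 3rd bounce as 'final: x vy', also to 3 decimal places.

Arc 1: start y=15.120, vy=20.940 → t=4.898, apex=37.469, x_land=25.472, impact vy=-27.113
  bounce: vy ← 0.58·27.113 = 15.726
Arc 2: start y=0.000, vy=15.726 → t=3.206, apex=12.605, x_land=42.143, impact vy=-15.726
  bounce: vy ← 0.58·15.726 = 9.121
Arc 3: start y=0.000, vy=9.121 → t=1.860, apex=4.240, x_land=51.813, impact vy=-9.121
  bounce: vy ← 0.58·9.121 = 5.290

1 4.898 37.469 25.472
2 3.206 12.605 42.143
3 1.860 4.240 51.813
final: 51.813 5.290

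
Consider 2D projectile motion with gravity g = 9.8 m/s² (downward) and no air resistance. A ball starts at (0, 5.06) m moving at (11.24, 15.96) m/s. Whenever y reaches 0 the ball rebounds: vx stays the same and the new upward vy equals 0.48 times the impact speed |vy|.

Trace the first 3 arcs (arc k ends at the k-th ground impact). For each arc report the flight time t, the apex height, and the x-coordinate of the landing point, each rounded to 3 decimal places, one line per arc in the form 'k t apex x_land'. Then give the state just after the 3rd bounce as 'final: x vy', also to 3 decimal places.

1 3.548 18.056 39.882
2 1.843 4.160 60.595
3 0.885 0.958 70.537
final: 70.537 2.080

Arc 1: start y=5.060, vy=15.960 → t=3.548, apex=18.056, x_land=39.882, impact vy=-18.812
  bounce: vy ← 0.48·18.812 = 9.030
Arc 2: start y=0.000, vy=9.030 → t=1.843, apex=4.160, x_land=60.595, impact vy=-9.030
  bounce: vy ← 0.48·9.030 = 4.334
Arc 3: start y=0.000, vy=4.334 → t=0.885, apex=0.958, x_land=70.537, impact vy=-4.334
  bounce: vy ← 0.48·4.334 = 2.080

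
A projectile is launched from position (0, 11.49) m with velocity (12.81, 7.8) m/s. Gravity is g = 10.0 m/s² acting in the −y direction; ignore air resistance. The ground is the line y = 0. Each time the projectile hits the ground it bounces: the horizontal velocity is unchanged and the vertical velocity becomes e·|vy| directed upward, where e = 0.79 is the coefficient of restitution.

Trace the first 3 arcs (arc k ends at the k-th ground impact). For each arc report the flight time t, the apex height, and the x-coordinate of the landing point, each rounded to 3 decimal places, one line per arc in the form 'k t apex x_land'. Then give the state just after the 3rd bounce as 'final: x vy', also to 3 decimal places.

Arc 1: start y=11.490, vy=7.800 → t=2.485, apex=14.532, x_land=31.831, impact vy=-17.048
  bounce: vy ← 0.79·17.048 = 13.468
Arc 2: start y=0.000, vy=13.468 → t=2.694, apex=9.069, x_land=66.336, impact vy=-13.468
  bounce: vy ← 0.79·13.468 = 10.640
Arc 3: start y=0.000, vy=10.640 → t=2.128, apex=5.660, x_land=93.595, impact vy=-10.640
  bounce: vy ← 0.79·10.640 = 8.405

1 2.485 14.532 31.831
2 2.694 9.069 66.336
3 2.128 5.660 93.595
final: 93.595 8.405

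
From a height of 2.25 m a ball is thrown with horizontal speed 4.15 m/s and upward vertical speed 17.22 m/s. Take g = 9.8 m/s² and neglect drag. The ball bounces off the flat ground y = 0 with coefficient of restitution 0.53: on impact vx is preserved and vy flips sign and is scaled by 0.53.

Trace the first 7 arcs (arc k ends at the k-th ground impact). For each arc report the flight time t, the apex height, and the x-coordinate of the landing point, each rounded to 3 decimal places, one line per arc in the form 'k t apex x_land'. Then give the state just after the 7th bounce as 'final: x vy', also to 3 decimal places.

Arc 1: start y=2.250, vy=17.220 → t=3.640, apex=17.379, x_land=15.108, impact vy=-18.456
  bounce: vy ← 0.53·18.456 = 9.782
Arc 2: start y=0.000, vy=9.782 → t=1.996, apex=4.882, x_land=23.392, impact vy=-9.782
  bounce: vy ← 0.53·9.782 = 5.184
Arc 3: start y=0.000, vy=5.184 → t=1.058, apex=1.371, x_land=27.783, impact vy=-5.184
  bounce: vy ← 0.53·5.184 = 2.748
Arc 4: start y=0.000, vy=2.748 → t=0.561, apex=0.385, x_land=30.110, impact vy=-2.748
  bounce: vy ← 0.53·2.748 = 1.456
Arc 5: start y=0.000, vy=1.456 → t=0.297, apex=0.108, x_land=31.344, impact vy=-1.456
  bounce: vy ← 0.53·1.456 = 0.772
Arc 6: start y=0.000, vy=0.772 → t=0.158, apex=0.030, x_land=31.997, impact vy=-0.772
  bounce: vy ← 0.53·0.772 = 0.409
Arc 7: start y=0.000, vy=0.409 → t=0.083, apex=0.009, x_land=32.344, impact vy=-0.409
  bounce: vy ← 0.53·0.409 = 0.217

1 3.640 17.379 15.108
2 1.996 4.882 23.392
3 1.058 1.371 27.783
4 0.561 0.385 30.110
5 0.297 0.108 31.344
6 0.158 0.030 31.997
7 0.083 0.009 32.344
final: 32.344 0.217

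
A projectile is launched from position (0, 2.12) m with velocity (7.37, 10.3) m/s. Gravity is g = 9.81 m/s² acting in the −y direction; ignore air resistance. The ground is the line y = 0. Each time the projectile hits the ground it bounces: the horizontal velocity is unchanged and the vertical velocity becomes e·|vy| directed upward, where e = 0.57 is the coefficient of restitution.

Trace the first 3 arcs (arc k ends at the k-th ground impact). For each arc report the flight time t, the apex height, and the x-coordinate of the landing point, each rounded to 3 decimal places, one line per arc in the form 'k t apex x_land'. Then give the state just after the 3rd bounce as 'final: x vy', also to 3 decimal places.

1 2.289 7.527 16.868
2 1.412 2.446 27.276
3 0.805 0.795 33.209
final: 33.209 2.251

Arc 1: start y=2.120, vy=10.300 → t=2.289, apex=7.527, x_land=16.868, impact vy=-12.153
  bounce: vy ← 0.57·12.153 = 6.927
Arc 2: start y=0.000, vy=6.927 → t=1.412, apex=2.446, x_land=27.276, impact vy=-6.927
  bounce: vy ← 0.57·6.927 = 3.948
Arc 3: start y=0.000, vy=3.948 → t=0.805, apex=0.795, x_land=33.209, impact vy=-3.948
  bounce: vy ← 0.57·3.948 = 2.251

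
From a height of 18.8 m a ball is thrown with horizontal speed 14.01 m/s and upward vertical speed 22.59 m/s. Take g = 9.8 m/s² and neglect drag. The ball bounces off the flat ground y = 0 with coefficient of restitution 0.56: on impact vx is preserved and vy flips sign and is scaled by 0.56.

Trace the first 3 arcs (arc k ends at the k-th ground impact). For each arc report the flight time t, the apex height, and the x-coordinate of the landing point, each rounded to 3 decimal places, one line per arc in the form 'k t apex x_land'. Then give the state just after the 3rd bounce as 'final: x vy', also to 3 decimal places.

1 5.330 44.836 74.674
2 3.388 14.061 122.139
3 1.897 4.409 148.719
final: 148.719 5.206

Arc 1: start y=18.800, vy=22.590 → t=5.330, apex=44.836, x_land=74.674, impact vy=-29.644
  bounce: vy ← 0.56·29.644 = 16.601
Arc 2: start y=0.000, vy=16.601 → t=3.388, apex=14.061, x_land=122.139, impact vy=-16.601
  bounce: vy ← 0.56·16.601 = 9.296
Arc 3: start y=0.000, vy=9.296 → t=1.897, apex=4.409, x_land=148.719, impact vy=-9.296
  bounce: vy ← 0.56·9.296 = 5.206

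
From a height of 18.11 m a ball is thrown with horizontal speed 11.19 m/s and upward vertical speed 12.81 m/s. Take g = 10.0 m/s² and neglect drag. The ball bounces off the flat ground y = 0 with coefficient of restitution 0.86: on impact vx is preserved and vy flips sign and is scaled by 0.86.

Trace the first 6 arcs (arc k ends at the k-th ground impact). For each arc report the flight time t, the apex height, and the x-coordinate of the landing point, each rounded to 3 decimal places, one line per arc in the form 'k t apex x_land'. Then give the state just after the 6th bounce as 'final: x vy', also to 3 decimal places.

Arc 1: start y=18.110, vy=12.810 → t=3.575, apex=26.315, x_land=40.006, impact vy=-22.941
  bounce: vy ← 0.86·22.941 = 19.729
Arc 2: start y=0.000, vy=19.729 → t=3.946, apex=19.462, x_land=84.160, impact vy=-19.729
  bounce: vy ← 0.86·19.729 = 16.967
Arc 3: start y=0.000, vy=16.967 → t=3.393, apex=14.394, x_land=122.133, impact vy=-16.967
  bounce: vy ← 0.86·16.967 = 14.592
Arc 4: start y=0.000, vy=14.592 → t=2.918, apex=10.646, x_land=154.789, impact vy=-14.592
  bounce: vy ← 0.86·14.592 = 12.549
Arc 5: start y=0.000, vy=12.549 → t=2.510, apex=7.874, x_land=182.874, impact vy=-12.549
  bounce: vy ← 0.86·12.549 = 10.792
Arc 6: start y=0.000, vy=10.792 → t=2.158, apex=5.824, x_land=207.027, impact vy=-10.792
  bounce: vy ← 0.86·10.792 = 9.281

1 3.575 26.315 40.006
2 3.946 19.462 84.160
3 3.393 14.394 122.133
4 2.918 10.646 154.789
5 2.510 7.874 182.874
6 2.158 5.824 207.027
final: 207.027 9.281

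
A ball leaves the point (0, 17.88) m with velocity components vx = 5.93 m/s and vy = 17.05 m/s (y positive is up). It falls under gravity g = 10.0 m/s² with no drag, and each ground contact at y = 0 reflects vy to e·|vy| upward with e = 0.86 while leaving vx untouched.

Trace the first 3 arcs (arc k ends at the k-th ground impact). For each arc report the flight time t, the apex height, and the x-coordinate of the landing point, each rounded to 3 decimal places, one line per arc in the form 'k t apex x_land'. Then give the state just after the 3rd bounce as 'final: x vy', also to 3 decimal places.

1 4.251 32.415 25.209
2 4.379 23.974 51.179
3 3.766 17.731 73.514
final: 73.514 16.195

Arc 1: start y=17.880, vy=17.050 → t=4.251, apex=32.415, x_land=25.209, impact vy=-25.462
  bounce: vy ← 0.86·25.462 = 21.897
Arc 2: start y=0.000, vy=21.897 → t=4.379, apex=23.974, x_land=51.179, impact vy=-21.897
  bounce: vy ← 0.86·21.897 = 18.832
Arc 3: start y=0.000, vy=18.832 → t=3.766, apex=17.731, x_land=73.514, impact vy=-18.832
  bounce: vy ← 0.86·18.832 = 16.195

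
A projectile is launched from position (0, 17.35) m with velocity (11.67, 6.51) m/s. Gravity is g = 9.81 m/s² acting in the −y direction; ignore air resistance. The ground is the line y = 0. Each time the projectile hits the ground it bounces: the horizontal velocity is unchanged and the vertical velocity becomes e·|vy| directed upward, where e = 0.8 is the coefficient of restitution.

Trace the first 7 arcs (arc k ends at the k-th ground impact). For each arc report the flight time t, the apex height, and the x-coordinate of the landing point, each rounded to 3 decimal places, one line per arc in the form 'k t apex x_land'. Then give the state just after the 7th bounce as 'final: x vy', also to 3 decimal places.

Arc 1: start y=17.350, vy=6.510 → t=2.658, apex=19.510, x_land=31.019, impact vy=-19.565
  bounce: vy ← 0.8·19.565 = 15.652
Arc 2: start y=0.000, vy=15.652 → t=3.191, apex=12.486, x_land=68.258, impact vy=-15.652
  bounce: vy ← 0.8·15.652 = 12.522
Arc 3: start y=0.000, vy=12.522 → t=2.553, apex=7.991, x_land=98.049, impact vy=-12.522
  bounce: vy ← 0.8·12.522 = 10.017
Arc 4: start y=0.000, vy=10.017 → t=2.042, apex=5.114, x_land=121.882, impact vy=-10.017
  bounce: vy ← 0.8·10.017 = 8.014
Arc 5: start y=0.000, vy=8.014 → t=1.634, apex=3.273, x_land=140.949, impact vy=-8.014
  bounce: vy ← 0.8·8.014 = 6.411
Arc 6: start y=0.000, vy=6.411 → t=1.307, apex=2.095, x_land=156.202, impact vy=-6.411
  bounce: vy ← 0.8·6.411 = 5.129
Arc 7: start y=0.000, vy=5.129 → t=1.046, apex=1.341, x_land=168.405, impact vy=-5.129
  bounce: vy ← 0.8·5.129 = 4.103

1 2.658 19.510 31.019
2 3.191 12.486 68.258
3 2.553 7.991 98.049
4 2.042 5.114 121.882
5 1.634 3.273 140.949
6 1.307 2.095 156.202
7 1.046 1.341 168.405
final: 168.405 4.103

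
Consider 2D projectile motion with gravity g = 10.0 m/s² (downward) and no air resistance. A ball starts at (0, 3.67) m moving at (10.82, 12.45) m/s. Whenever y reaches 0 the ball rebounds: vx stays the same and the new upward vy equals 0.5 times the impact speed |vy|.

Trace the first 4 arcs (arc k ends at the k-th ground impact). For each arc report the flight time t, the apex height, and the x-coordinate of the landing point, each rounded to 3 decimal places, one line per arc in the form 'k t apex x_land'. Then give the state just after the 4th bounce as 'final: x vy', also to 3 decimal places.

Arc 1: start y=3.670, vy=12.450 → t=2.756, apex=11.420, x_land=29.823, impact vy=-15.113
  bounce: vy ← 0.5·15.113 = 7.556
Arc 2: start y=0.000, vy=7.556 → t=1.511, apex=2.855, x_land=46.175, impact vy=-7.556
  bounce: vy ← 0.5·7.556 = 3.778
Arc 3: start y=0.000, vy=3.778 → t=0.756, apex=0.714, x_land=54.352, impact vy=-3.778
  bounce: vy ← 0.5·3.778 = 1.889
Arc 4: start y=0.000, vy=1.889 → t=0.378, apex=0.178, x_land=58.440, impact vy=-1.889
  bounce: vy ← 0.5·1.889 = 0.945

1 2.756 11.420 29.823
2 1.511 2.855 46.175
3 0.756 0.714 54.352
4 0.378 0.178 58.440
final: 58.440 0.945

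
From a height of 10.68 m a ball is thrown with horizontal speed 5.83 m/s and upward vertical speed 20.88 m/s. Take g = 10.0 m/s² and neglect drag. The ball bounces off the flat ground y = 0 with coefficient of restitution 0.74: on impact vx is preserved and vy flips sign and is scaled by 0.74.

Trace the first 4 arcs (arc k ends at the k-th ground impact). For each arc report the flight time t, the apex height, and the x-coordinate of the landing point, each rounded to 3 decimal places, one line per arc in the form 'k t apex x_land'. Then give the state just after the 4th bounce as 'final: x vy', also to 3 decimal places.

1 4.637 32.479 27.032
2 3.772 17.785 49.023
3 2.791 9.739 65.296
4 2.066 5.333 77.338
final: 77.338 7.643

Arc 1: start y=10.680, vy=20.880 → t=4.637, apex=32.479, x_land=27.032, impact vy=-25.487
  bounce: vy ← 0.74·25.487 = 18.860
Arc 2: start y=0.000, vy=18.860 → t=3.772, apex=17.785, x_land=49.023, impact vy=-18.860
  bounce: vy ← 0.74·18.860 = 13.957
Arc 3: start y=0.000, vy=13.957 → t=2.791, apex=9.739, x_land=65.296, impact vy=-13.957
  bounce: vy ← 0.74·13.957 = 10.328
Arc 4: start y=0.000, vy=10.328 → t=2.066, apex=5.333, x_land=77.338, impact vy=-10.328
  bounce: vy ← 0.74·10.328 = 7.643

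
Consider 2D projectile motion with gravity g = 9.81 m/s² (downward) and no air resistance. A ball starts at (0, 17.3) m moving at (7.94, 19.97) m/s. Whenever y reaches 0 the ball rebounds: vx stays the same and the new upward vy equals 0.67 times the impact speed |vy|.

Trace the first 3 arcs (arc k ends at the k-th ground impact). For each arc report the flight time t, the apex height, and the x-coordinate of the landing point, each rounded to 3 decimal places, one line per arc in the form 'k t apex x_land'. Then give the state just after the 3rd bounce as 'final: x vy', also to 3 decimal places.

1 4.805 37.626 38.154
2 3.711 16.890 67.622
3 2.487 7.582 87.366
final: 87.366 8.172

Arc 1: start y=17.300, vy=19.970 → t=4.805, apex=37.626, x_land=38.154, impact vy=-27.170
  bounce: vy ← 0.67·27.170 = 18.204
Arc 2: start y=0.000, vy=18.204 → t=3.711, apex=16.890, x_land=67.622, impact vy=-18.204
  bounce: vy ← 0.67·18.204 = 12.197
Arc 3: start y=0.000, vy=12.197 → t=2.487, apex=7.582, x_land=87.366, impact vy=-12.197
  bounce: vy ← 0.67·12.197 = 8.172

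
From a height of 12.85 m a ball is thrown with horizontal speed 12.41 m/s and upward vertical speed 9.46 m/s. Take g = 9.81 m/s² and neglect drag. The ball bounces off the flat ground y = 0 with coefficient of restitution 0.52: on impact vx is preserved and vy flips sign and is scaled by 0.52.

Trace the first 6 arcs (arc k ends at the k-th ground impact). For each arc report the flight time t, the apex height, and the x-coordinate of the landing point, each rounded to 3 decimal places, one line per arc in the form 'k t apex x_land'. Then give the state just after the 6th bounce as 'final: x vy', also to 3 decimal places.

1 2.848 17.411 35.348
2 1.959 4.708 59.665
3 1.019 1.273 72.309
4 0.530 0.344 78.885
5 0.276 0.093 82.304
6 0.143 0.025 84.082
final: 84.082 0.365

Arc 1: start y=12.850, vy=9.460 → t=2.848, apex=17.411, x_land=35.348, impact vy=-18.483
  bounce: vy ← 0.52·18.483 = 9.611
Arc 2: start y=0.000, vy=9.611 → t=1.959, apex=4.708, x_land=59.665, impact vy=-9.611
  bounce: vy ← 0.52·9.611 = 4.998
Arc 3: start y=0.000, vy=4.998 → t=1.019, apex=1.273, x_land=72.309, impact vy=-4.998
  bounce: vy ← 0.52·4.998 = 2.599
Arc 4: start y=0.000, vy=2.599 → t=0.530, apex=0.344, x_land=78.885, impact vy=-2.599
  bounce: vy ← 0.52·2.599 = 1.351
Arc 5: start y=0.000, vy=1.351 → t=0.276, apex=0.093, x_land=82.304, impact vy=-1.351
  bounce: vy ← 0.52·1.351 = 0.703
Arc 6: start y=0.000, vy=0.703 → t=0.143, apex=0.025, x_land=84.082, impact vy=-0.703
  bounce: vy ← 0.52·0.703 = 0.365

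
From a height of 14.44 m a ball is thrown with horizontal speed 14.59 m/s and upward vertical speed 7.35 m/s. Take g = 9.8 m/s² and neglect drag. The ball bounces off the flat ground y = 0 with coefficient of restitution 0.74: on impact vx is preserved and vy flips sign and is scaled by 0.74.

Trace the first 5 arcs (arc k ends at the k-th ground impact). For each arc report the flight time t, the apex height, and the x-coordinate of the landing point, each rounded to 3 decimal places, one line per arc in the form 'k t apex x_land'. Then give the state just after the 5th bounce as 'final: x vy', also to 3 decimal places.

1 2.623 17.196 38.275
2 2.773 9.417 78.726
3 2.052 5.157 108.660
4 1.518 2.824 130.812
5 1.124 1.546 147.204
final: 147.204 4.074

Arc 1: start y=14.440, vy=7.350 → t=2.623, apex=17.196, x_land=38.275, impact vy=-18.359
  bounce: vy ← 0.74·18.359 = 13.586
Arc 2: start y=0.000, vy=13.586 → t=2.773, apex=9.417, x_land=78.726, impact vy=-13.586
  bounce: vy ← 0.74·13.586 = 10.053
Arc 3: start y=0.000, vy=10.053 → t=2.052, apex=5.157, x_land=108.660, impact vy=-10.053
  bounce: vy ← 0.74·10.053 = 7.439
Arc 4: start y=0.000, vy=7.439 → t=1.518, apex=2.824, x_land=130.812, impact vy=-7.439
  bounce: vy ← 0.74·7.439 = 5.505
Arc 5: start y=0.000, vy=5.505 → t=1.124, apex=1.546, x_land=147.204, impact vy=-5.505
  bounce: vy ← 0.74·5.505 = 4.074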